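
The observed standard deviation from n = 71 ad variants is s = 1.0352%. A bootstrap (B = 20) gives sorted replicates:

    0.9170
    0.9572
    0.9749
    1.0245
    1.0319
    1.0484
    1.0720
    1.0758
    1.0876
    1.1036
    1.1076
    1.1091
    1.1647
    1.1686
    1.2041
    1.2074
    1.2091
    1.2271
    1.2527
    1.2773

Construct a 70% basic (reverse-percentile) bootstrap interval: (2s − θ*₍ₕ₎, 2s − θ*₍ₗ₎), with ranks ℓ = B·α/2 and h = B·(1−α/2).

(0.8613, 1.0955)

Percentile endpoints at ranks 3 and 17: θ*₍3₎ = 0.9749, θ*₍17₎ = 1.2091.
Basic interval reflects these around s:
  lower = 2 × 1.0352 − 1.2091 = 0.8613
  upper = 2 × 1.0352 − 0.9749 = 1.0955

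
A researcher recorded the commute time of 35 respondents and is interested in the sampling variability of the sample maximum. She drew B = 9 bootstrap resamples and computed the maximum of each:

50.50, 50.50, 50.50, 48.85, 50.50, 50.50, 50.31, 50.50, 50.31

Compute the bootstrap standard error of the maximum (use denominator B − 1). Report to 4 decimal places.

SE* = 0.5405

Bootstrap SE is the standard deviation of the 9 replicate maximums.
Mean of replicates: (50.50 + 50.50 + 50.50 + 48.85 + 50.50 + 50.50 + 50.31 + 50.50 + 50.31) / 9 = 452.47000 / 9 = 50.27444
Sum of squared deviations: (+0.22556)² + (+0.22556)² + (+0.22556)² + (−1.42444)² + (+0.22556)² + (+0.22556)² + (+0.03556)² + (+0.22556)² + (+0.03556)² = 2.33682
Variance = 2.33682 / 8 = 0.29210
SE* = √0.29210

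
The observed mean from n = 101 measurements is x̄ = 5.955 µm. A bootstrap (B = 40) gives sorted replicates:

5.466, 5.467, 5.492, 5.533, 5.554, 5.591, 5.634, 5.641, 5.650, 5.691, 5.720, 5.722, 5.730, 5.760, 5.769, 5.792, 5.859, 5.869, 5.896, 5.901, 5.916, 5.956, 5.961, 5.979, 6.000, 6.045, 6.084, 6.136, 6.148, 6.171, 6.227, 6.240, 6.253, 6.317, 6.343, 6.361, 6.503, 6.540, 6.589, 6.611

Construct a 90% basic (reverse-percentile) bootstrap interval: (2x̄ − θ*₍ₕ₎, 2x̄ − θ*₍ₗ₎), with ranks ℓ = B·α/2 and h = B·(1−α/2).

(5.370, 6.443)

Percentile endpoints at ranks 2 and 38: θ*₍2₎ = 5.467, θ*₍38₎ = 6.540.
Basic interval reflects these around x̄:
  lower = 2 × 5.955 − 6.540 = 5.370
  upper = 2 × 5.955 − 5.467 = 6.443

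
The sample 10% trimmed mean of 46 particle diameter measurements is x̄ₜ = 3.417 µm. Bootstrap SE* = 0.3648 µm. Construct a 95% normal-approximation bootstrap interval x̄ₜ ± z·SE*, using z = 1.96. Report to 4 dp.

(2.7020, 4.1320)

Margin = 1.96 × 0.3648 = 0.71501
Interval: 3.417 ± 0.71501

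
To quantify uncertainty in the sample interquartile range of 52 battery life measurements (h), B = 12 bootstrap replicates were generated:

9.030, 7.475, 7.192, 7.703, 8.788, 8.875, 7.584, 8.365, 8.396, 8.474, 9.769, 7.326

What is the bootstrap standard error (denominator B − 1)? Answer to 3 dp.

SE* = 0.798

Bootstrap SE is the standard deviation of the 12 replicate interquartile ranges.
Mean of replicates: (9.030 + 7.475 + 7.192 + 7.703 + 8.788 + 8.875 + 7.584 + 8.365 + 8.396 + 8.474 + 9.769 + 7.326) / 12 = 98.9770 / 12 = 8.2481
Sum of squared deviations: (+0.7819)² + (−0.7731)² + (−1.0561)² + (−0.5451)² + (+0.5399)² + (+0.6269)² + (−0.6641)² + (+0.1169)² + (+0.1479)² + (+0.2259)² + (+1.5209)² + (−0.9221)² = 6.9970
Variance = 6.9970 / 11 = 0.6361
SE* = √0.6361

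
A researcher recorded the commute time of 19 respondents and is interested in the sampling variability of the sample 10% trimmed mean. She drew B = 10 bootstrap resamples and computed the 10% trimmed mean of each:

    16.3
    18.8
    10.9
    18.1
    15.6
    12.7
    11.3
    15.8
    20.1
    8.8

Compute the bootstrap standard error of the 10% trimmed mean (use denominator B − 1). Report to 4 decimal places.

SE* = 3.7524

Bootstrap SE is the standard deviation of the 10 replicate 10% trimmed means.
Mean of replicates: (16.3 + 18.8 + 10.9 + 18.1 + 15.6 + 12.7 + 11.3 + 15.8 + 20.1 + 8.8) / 10 = 148.40000 / 10 = 14.84000
Sum of squared deviations: (+1.46000)² + (+3.96000)² + (−3.94000)² + (+3.26000)² + (+0.76000)² + (−2.14000)² + (−3.54000)² + (+0.96000)² + (+5.26000)² + (−6.04000)² = 126.72400
Variance = 126.72400 / 9 = 14.08044
SE* = √14.08044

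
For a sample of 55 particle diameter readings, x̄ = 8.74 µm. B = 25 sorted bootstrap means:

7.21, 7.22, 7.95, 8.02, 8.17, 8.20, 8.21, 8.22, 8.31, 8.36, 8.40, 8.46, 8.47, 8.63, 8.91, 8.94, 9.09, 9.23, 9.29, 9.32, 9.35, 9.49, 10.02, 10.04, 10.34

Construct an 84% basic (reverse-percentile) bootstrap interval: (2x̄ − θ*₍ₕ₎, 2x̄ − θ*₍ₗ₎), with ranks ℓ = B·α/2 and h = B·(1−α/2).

(7.46, 10.26)

Percentile endpoints at ranks 2 and 23: θ*₍2₎ = 7.22, θ*₍23₎ = 10.02.
Basic interval reflects these around x̄:
  lower = 2 × 8.74 − 10.02 = 7.46
  upper = 2 × 8.74 − 7.22 = 10.26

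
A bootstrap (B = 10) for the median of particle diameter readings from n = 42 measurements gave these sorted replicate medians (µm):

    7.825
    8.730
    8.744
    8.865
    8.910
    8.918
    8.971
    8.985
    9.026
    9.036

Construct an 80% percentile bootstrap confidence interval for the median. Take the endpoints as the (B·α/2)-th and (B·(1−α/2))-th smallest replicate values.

(7.825, 9.026)

α = 0.20; lower rank = 10 × 0.100 = 1; upper rank = 10 × 0.900 = 9.
The 1st smallest replicate is 7.825; the 9th is 9.026.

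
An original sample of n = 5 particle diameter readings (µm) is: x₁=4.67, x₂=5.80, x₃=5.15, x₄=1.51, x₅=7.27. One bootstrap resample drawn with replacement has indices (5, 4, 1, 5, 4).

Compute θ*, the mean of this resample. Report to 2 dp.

θ* = 4.45

Resample values: 7.27, 1.51, 4.67, 7.27, 1.51.
Mean = (7.27 + 1.51 + 4.67 + 7.27 + 1.51) / 5 = 22.230 / 5 = 4.45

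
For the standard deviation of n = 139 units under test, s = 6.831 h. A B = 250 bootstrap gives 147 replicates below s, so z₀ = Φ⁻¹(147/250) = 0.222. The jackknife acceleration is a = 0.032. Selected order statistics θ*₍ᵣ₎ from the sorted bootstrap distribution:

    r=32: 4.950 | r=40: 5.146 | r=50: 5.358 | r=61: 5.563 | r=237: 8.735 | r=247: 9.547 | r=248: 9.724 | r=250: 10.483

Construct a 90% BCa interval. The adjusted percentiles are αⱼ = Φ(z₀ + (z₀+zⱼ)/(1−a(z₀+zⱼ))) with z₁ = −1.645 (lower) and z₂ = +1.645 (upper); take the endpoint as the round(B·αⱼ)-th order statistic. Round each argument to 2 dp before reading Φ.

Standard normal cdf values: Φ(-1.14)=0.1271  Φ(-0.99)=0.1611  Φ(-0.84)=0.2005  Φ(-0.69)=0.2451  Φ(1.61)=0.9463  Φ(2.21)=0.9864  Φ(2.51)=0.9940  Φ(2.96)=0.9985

Lower: z₀ + z₁ = 0.222 + (-1.645) = -1.423; 1 − a(z₀+z₁) = 1 − (0.032)(-1.423) = 1.0455; argument = 0.222 + (-1.423)/1.0455 = -1.1390 → -1.14.
α₁ = Φ(-1.14) = 0.1271; rank = round(250 × 0.1271) = 32; θ*₍32₎ = 4.950.
Upper: z₀ + z₂ = 1.867; 1 − a(z₀+z₂) = 0.9403; argument = 2.2076 → 2.21; α₂ = 0.9864; rank = 247; θ*₍247₎ = 9.547.

(4.950, 9.547)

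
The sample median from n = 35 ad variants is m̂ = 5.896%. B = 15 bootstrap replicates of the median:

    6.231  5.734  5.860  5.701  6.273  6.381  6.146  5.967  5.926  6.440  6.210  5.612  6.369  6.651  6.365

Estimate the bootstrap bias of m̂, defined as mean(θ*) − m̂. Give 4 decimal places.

bias = +0.2284

mean(θ*) = (6.231 + 5.734 + 5.860 + 5.701 + 6.273 + 6.381 + 6.146 + 5.967 + 5.926 + 6.440 + 6.210 + 5.612 + 6.369 + 6.651 + 6.365) / 15 = 6.12440
bias = 6.12440 − 5.896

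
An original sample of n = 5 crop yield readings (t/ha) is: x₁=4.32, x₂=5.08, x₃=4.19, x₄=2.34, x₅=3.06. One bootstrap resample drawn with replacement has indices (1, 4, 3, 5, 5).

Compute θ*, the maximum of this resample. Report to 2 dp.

Resample values: 4.32, 2.34, 4.19, 3.06, 3.06.
Maximum = 4.32

θ* = 4.32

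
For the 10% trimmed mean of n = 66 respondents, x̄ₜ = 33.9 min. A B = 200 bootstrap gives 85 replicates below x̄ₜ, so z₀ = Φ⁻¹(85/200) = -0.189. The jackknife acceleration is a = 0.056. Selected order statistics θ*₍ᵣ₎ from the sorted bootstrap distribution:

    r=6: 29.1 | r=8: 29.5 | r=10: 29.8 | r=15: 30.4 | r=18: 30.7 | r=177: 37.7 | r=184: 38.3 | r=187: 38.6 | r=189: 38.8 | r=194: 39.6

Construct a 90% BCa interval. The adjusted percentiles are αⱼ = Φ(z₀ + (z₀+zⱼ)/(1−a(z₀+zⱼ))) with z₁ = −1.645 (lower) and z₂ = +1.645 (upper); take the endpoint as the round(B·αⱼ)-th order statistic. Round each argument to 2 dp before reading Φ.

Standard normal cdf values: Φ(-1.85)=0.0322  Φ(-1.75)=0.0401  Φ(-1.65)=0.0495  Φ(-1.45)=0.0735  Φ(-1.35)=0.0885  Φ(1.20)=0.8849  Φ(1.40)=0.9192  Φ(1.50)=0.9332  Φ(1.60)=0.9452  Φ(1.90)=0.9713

(29.1, 38.3)

Lower: z₀ + z₁ = -0.189 + (-1.645) = -1.834; 1 − a(z₀+z₁) = 1 − (0.056)(-1.834) = 1.1027; argument = -0.189 + (-1.834)/1.1027 = -1.8522 → -1.85.
α₁ = Φ(-1.85) = 0.0322; rank = round(200 × 0.0322) = 6; θ*₍6₎ = 29.1.
Upper: z₀ + z₂ = 1.456; 1 − a(z₀+z₂) = 0.9185; argument = 1.3963 → 1.40; α₂ = 0.9192; rank = 184; θ*₍184₎ = 38.3.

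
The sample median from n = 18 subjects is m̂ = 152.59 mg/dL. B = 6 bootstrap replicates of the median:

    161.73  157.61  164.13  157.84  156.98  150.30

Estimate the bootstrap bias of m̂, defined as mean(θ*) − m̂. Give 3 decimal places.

mean(θ*) = (161.73 + 157.61 + 164.13 + 157.84 + 156.98 + 150.30) / 6 = 158.0983
bias = 158.0983 − 152.59

bias = +5.508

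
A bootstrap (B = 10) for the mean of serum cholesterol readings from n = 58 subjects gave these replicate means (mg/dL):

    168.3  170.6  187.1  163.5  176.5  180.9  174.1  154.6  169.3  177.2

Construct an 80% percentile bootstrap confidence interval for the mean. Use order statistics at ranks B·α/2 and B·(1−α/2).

Sorted replicates: 154.6, 163.5, 168.3, 169.3, 170.6, 174.1, 176.5, 177.2, 180.9, 187.1
α = 0.20; lower rank = 10 × 0.100 = 1; upper rank = 10 × 0.900 = 9.
The 1st smallest replicate is 154.6; the 9th is 180.9.

(154.6, 180.9)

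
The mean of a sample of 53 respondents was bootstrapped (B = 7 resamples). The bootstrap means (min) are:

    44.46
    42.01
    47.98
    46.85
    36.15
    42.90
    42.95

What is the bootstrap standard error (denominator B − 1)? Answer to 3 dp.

Bootstrap SE is the standard deviation of the 7 replicate means.
Mean of replicates: (44.46 + 42.01 + 47.98 + 46.85 + 36.15 + 42.90 + 42.95) / 7 = 303.3000 / 7 = 43.3286
Sum of squared deviations: (+1.1314)² + (−1.3186)² + (+4.6514)² + (+3.5214)² + (−7.1786)² + (−0.4286)² + (−0.3786)² = 88.9139
Variance = 88.9139 / 6 = 14.8190
SE* = √14.8190

SE* = 3.850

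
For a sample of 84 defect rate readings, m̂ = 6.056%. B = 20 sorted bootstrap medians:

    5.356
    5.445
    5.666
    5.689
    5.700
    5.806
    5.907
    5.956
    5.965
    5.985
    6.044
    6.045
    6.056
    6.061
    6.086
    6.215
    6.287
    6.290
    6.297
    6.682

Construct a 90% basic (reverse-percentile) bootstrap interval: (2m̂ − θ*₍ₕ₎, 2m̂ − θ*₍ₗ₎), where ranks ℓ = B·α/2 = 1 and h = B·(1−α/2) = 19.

(5.815, 6.756)

Percentile endpoints at ranks 1 and 19: θ*₍1₎ = 5.356, θ*₍19₎ = 6.297.
Basic interval reflects these around m̂:
  lower = 2 × 6.056 − 6.297 = 5.815
  upper = 2 × 6.056 − 5.356 = 6.756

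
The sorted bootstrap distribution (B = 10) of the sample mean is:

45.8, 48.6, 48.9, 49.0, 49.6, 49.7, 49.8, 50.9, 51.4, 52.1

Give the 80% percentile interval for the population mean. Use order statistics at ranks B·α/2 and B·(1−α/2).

(45.8, 51.4)

α = 0.20; lower rank = 10 × 0.100 = 1; upper rank = 10 × 0.900 = 9.
The 1st smallest replicate is 45.8; the 9th is 51.4.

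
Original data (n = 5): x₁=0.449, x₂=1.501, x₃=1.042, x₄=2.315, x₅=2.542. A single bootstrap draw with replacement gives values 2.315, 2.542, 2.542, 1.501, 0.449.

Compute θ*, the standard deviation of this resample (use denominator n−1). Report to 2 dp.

Mean = 1.8698; sum of squared deviations = 3.2566
s² = 3.2566 / 4 = 0.8141
s = √0.8141 = 0.90

θ* = 0.90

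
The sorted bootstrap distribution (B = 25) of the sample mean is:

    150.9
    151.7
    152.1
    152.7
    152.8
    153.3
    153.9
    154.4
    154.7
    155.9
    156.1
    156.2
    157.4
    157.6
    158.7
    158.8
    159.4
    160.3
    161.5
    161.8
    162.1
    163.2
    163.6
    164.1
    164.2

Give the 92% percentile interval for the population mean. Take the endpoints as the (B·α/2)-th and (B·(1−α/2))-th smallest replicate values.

(150.9, 164.1)

α = 0.08; lower rank = 25 × 0.040 = 1; upper rank = 25 × 0.960 = 24.
The 1st smallest replicate is 150.9; the 24th is 164.1.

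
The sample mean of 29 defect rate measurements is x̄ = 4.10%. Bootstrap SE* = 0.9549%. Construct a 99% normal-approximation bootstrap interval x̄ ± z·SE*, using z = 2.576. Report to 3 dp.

Margin = 2.576 × 0.9549 = 2.4598
Interval: 4.10 ± 2.4598

(1.640, 6.560)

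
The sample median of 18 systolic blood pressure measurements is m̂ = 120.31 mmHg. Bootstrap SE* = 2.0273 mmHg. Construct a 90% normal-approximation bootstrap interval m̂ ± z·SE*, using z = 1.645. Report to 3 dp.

(116.975, 123.645)

Margin = 1.645 × 2.0273 = 3.3349
Interval: 120.31 ± 3.3349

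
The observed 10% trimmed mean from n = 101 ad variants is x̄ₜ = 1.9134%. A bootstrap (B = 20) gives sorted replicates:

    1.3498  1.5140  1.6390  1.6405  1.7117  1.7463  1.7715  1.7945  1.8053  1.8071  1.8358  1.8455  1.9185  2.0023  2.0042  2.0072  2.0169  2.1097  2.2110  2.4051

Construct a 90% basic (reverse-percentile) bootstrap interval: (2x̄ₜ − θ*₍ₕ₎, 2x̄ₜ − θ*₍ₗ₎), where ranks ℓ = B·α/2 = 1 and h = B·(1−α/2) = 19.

Percentile endpoints at ranks 1 and 19: θ*₍1₎ = 1.3498, θ*₍19₎ = 2.2110.
Basic interval reflects these around x̄ₜ:
  lower = 2 × 1.9134 − 2.2110 = 1.6158
  upper = 2 × 1.9134 − 1.3498 = 2.4770

(1.6158, 2.4770)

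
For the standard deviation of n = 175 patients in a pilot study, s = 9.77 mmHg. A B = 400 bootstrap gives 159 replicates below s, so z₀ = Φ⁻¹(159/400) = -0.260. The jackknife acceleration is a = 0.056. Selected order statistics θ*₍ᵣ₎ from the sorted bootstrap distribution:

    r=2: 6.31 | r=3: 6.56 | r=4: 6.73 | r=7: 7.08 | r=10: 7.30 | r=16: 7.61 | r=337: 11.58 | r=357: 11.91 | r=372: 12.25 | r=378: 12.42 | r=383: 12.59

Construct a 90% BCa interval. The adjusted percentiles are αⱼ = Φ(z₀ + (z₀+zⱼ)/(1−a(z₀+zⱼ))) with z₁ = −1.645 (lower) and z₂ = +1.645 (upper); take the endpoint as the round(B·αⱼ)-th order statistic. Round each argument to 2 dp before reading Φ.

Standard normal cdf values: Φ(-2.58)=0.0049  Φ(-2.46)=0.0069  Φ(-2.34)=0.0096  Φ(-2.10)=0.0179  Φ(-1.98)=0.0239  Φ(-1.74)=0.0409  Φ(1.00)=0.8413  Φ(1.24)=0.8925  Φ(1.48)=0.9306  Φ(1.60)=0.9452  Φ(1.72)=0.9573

(7.30, 11.91)

Lower: z₀ + z₁ = -0.260 + (-1.645) = -1.905; 1 − a(z₀+z₁) = 1 − (0.056)(-1.905) = 1.1067; argument = -0.260 + (-1.905)/1.1067 = -1.9814 → -1.98.
α₁ = Φ(-1.98) = 0.0239; rank = round(400 × 0.0239) = 10; θ*₍10₎ = 7.30.
Upper: z₀ + z₂ = 1.385; 1 − a(z₀+z₂) = 0.9224; argument = 1.2415 → 1.24; α₂ = 0.8925; rank = 357; θ*₍357₎ = 11.91.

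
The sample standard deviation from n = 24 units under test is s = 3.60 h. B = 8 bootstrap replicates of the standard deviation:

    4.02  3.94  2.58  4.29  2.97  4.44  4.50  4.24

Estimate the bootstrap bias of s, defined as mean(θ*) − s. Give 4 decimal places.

mean(θ*) = (4.02 + 3.94 + 2.58 + 4.29 + 2.97 + 4.44 + 4.50 + 4.24) / 8 = 3.87250
bias = 3.87250 − 3.60

bias = +0.2725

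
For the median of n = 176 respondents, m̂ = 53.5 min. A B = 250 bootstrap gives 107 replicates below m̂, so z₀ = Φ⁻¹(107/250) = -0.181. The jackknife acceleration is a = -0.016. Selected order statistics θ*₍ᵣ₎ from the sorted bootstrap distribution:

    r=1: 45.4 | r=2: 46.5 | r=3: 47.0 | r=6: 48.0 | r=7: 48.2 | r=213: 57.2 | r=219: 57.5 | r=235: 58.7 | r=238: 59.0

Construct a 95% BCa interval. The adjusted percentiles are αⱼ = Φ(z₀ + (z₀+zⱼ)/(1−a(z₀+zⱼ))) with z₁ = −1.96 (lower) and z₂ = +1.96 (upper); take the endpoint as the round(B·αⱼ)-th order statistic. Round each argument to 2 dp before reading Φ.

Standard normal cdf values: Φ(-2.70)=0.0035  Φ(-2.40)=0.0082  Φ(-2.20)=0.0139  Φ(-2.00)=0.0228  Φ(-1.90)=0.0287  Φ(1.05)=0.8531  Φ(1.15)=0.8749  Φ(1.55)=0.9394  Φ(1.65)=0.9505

Lower: z₀ + z₁ = -0.181 + (-1.960) = -2.141; 1 − a(z₀+z₁) = 1 − (-0.016)(-2.141) = 0.9657; argument = -0.181 + (-2.141)/0.9657 = -2.3979 → -2.40.
α₁ = Φ(-2.40) = 0.0082; rank = round(250 × 0.0082) = 2; θ*₍2₎ = 46.5.
Upper: z₀ + z₂ = 1.779; 1 − a(z₀+z₂) = 1.0285; argument = 1.5488 → 1.55; α₂ = 0.9394; rank = 235; θ*₍235₎ = 58.7.

(46.5, 58.7)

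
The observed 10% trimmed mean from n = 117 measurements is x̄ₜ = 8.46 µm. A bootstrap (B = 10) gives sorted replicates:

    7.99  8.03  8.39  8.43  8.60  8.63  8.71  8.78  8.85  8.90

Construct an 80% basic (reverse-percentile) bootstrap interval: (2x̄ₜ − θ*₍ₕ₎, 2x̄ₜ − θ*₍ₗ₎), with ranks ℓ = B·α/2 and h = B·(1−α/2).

Percentile endpoints at ranks 1 and 9: θ*₍1₎ = 7.99, θ*₍9₎ = 8.85.
Basic interval reflects these around x̄ₜ:
  lower = 2 × 8.46 − 8.85 = 8.07
  upper = 2 × 8.46 − 7.99 = 8.93

(8.07, 8.93)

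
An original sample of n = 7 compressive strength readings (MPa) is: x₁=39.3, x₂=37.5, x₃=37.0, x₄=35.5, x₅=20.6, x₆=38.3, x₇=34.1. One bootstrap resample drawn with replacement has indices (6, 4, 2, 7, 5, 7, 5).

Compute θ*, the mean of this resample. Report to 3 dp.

θ* = 31.529

Resample values: 38.3, 35.5, 37.5, 34.1, 20.6, 34.1, 20.6.
Mean = (38.3 + 35.5 + 37.5 + 34.1 + 20.6 + 34.1 + 20.6) / 7 = 220.70 / 7 = 31.529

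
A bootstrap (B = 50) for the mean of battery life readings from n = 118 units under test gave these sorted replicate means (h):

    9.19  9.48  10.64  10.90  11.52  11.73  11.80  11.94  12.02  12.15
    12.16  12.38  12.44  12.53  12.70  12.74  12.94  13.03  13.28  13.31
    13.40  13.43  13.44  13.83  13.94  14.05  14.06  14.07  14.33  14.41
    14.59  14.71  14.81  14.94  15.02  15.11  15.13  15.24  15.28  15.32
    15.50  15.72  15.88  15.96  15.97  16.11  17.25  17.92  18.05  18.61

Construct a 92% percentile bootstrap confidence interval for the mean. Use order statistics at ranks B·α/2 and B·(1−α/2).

(9.48, 17.92)

α = 0.08; lower rank = 50 × 0.040 = 2; upper rank = 50 × 0.960 = 48.
The 2nd smallest replicate is 9.48; the 48th is 17.92.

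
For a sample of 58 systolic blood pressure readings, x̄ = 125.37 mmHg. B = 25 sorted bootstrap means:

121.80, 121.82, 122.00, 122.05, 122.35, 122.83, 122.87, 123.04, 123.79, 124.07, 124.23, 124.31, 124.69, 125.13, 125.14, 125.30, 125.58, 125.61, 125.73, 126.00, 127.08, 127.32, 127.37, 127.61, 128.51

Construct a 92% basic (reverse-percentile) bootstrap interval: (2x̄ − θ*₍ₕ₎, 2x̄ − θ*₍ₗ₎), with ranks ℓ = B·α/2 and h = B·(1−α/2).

Percentile endpoints at ranks 1 and 24: θ*₍1₎ = 121.80, θ*₍24₎ = 127.61.
Basic interval reflects these around x̄:
  lower = 2 × 125.37 − 127.61 = 123.13
  upper = 2 × 125.37 − 121.80 = 128.94

(123.13, 128.94)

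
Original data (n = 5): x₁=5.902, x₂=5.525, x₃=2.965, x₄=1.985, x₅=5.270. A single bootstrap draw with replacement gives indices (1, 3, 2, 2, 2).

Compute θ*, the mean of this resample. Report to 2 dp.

Resample values: 5.902, 2.965, 5.525, 5.525, 5.525.
Mean = (5.902 + 2.965 + 5.525 + 5.525 + 5.525) / 5 = 25.4420 / 5 = 5.09

θ* = 5.09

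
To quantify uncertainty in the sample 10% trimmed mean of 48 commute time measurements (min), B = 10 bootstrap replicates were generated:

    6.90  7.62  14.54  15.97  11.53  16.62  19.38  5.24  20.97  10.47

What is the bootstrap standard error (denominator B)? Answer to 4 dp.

Bootstrap SE is the standard deviation of the 10 replicate 10% trimmed means.
Mean of replicates: (6.90 + 7.62 + 14.54 + 15.97 + 11.53 + 16.62 + 19.38 + 5.24 + 20.97 + 10.47) / 10 = 129.24000 / 10 = 12.92400
Sum of squared deviations: (−6.02400)² + (−5.30400)² + (+1.61600)² + (+3.04600)² + (−1.39400)² + (+3.69600)² + (+6.45600)² + (−7.68400)² + (+8.04600)² + (−2.45400)² = 263.39824
Variance = 263.39824 / 10 = 26.33982
SE* = √26.33982

SE* = 5.1322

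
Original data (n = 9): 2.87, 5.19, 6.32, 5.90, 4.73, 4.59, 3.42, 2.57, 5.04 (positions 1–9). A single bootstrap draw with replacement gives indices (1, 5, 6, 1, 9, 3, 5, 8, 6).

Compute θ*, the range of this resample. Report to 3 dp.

θ* = 3.750

Resample values: 2.87, 4.73, 4.59, 2.87, 5.04, 6.32, 4.73, 2.57, 4.59.
Range = 6.32 − 2.57 = 3.750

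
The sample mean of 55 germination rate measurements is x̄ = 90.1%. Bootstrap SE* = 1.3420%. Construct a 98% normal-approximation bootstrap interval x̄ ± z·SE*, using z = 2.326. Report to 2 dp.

Margin = 2.326 × 1.3420 = 3.121
Interval: 90.1 ± 3.121

(86.98, 93.22)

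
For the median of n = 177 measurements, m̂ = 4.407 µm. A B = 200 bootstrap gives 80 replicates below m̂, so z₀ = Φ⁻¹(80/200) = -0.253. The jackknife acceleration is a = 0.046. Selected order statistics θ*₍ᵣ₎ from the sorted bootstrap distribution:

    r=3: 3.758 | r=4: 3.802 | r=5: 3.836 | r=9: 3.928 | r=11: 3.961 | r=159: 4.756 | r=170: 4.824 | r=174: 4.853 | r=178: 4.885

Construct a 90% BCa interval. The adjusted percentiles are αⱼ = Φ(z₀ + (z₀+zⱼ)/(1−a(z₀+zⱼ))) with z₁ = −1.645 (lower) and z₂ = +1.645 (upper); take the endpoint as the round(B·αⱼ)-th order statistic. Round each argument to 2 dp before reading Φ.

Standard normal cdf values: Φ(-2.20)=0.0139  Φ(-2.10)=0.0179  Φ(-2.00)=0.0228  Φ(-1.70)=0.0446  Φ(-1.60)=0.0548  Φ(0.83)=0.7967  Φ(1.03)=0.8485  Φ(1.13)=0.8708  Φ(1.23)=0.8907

(3.836, 4.885)

Lower: z₀ + z₁ = -0.253 + (-1.645) = -1.898; 1 − a(z₀+z₁) = 1 − (0.046)(-1.898) = 1.0873; argument = -0.253 + (-1.898)/1.0873 = -1.9986 → -2.00.
α₁ = Φ(-2.00) = 0.0228; rank = round(200 × 0.0228) = 5; θ*₍5₎ = 3.836.
Upper: z₀ + z₂ = 1.392; 1 − a(z₀+z₂) = 0.9360; argument = 1.2342 → 1.23; α₂ = 0.8907; rank = 178; θ*₍178₎ = 4.885.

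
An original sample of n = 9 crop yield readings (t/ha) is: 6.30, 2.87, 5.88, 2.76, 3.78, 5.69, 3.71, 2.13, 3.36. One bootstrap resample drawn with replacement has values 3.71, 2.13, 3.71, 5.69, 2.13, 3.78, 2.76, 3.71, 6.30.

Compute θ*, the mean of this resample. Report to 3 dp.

Mean = (3.71 + 2.13 + 3.71 + 5.69 + 2.13 + 3.78 + 2.76 + 3.71 + 6.30) / 9 = 33.920 / 9 = 3.769

θ* = 3.769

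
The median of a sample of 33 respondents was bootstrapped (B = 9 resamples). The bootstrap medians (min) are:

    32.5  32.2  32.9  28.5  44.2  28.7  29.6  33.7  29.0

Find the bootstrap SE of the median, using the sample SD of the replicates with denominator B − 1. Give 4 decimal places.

Bootstrap SE is the standard deviation of the 9 replicate medians.
Mean of replicates: (32.5 + 32.2 + 32.9 + 28.5 + 44.2 + 28.7 + 29.6 + 33.7 + 29.0) / 9 = 291.30000 / 9 = 32.36667
Sum of squared deviations: (+0.13333)² + (−0.16667)² + (+0.53333)² + (−3.86667)² + (+11.83333)² + (−3.66667)² + (−2.76667)² + (+1.33333)² + (−3.36667)² = 189.52000
Variance = 189.52000 / 8 = 23.69000
SE* = √23.69000

SE* = 4.8672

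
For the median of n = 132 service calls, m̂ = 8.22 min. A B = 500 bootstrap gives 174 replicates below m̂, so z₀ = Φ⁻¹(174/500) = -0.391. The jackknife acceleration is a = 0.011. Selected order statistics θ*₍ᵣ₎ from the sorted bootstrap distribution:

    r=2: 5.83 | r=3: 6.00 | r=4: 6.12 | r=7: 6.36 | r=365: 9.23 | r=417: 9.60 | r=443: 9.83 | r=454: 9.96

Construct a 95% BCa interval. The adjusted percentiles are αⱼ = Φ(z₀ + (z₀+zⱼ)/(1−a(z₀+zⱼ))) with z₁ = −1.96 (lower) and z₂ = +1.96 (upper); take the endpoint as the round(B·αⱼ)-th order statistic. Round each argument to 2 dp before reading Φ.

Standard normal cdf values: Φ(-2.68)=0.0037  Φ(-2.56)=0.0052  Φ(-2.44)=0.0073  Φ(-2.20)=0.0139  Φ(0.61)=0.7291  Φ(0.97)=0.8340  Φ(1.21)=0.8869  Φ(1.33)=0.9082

Lower: z₀ + z₁ = -0.391 + (-1.960) = -2.351; 1 − a(z₀+z₁) = 1 − (0.011)(-2.351) = 1.0259; argument = -0.391 + (-2.351)/1.0259 = -2.6827 → -2.68.
α₁ = Φ(-2.68) = 0.0037; rank = round(500 × 0.0037) = 2; θ*₍2₎ = 5.83.
Upper: z₀ + z₂ = 1.569; 1 − a(z₀+z₂) = 0.9827; argument = 1.2056 → 1.21; α₂ = 0.8869; rank = 443; θ*₍443₎ = 9.83.

(5.83, 9.83)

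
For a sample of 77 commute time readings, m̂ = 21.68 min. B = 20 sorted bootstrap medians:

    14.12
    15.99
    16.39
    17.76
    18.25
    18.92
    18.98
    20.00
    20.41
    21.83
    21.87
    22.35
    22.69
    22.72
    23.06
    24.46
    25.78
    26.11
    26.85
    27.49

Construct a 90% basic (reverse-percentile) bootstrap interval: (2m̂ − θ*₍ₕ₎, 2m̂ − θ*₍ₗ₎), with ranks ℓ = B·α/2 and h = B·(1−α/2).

(16.51, 29.24)

Percentile endpoints at ranks 1 and 19: θ*₍1₎ = 14.12, θ*₍19₎ = 26.85.
Basic interval reflects these around m̂:
  lower = 2 × 21.68 − 26.85 = 16.51
  upper = 2 × 21.68 − 14.12 = 29.24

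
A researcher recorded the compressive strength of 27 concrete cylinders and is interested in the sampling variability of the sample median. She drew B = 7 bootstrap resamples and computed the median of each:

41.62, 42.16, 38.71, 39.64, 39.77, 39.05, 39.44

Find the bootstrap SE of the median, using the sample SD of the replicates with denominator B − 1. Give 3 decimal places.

SE* = 1.312

Bootstrap SE is the standard deviation of the 7 replicate medians.
Mean of replicates: (41.62 + 42.16 + 38.71 + 39.64 + 39.77 + 39.05 + 39.44) / 7 = 280.3900 / 7 = 40.0557
Sum of squared deviations: (+1.5643)² + (+2.1043)² + (−1.3457)² + (−0.4157)² + (−0.2857)² + (−1.0057)² + (−0.6157)² = 10.3310
Variance = 10.3310 / 6 = 1.7218
SE* = √1.7218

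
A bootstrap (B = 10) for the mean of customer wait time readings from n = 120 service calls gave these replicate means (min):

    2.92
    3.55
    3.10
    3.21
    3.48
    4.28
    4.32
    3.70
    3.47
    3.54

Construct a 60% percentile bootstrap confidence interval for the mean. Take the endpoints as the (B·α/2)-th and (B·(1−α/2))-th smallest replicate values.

Sorted replicates: 2.92, 3.10, 3.21, 3.47, 3.48, 3.54, 3.55, 3.70, 4.28, 4.32
α = 0.40; lower rank = 10 × 0.200 = 2; upper rank = 10 × 0.800 = 8.
The 2nd smallest replicate is 3.10; the 8th is 3.70.

(3.10, 3.70)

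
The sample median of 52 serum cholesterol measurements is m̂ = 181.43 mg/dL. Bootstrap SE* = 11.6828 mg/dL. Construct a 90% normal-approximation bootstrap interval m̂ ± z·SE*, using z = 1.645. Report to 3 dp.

(162.212, 200.648)

Margin = 1.645 × 11.6828 = 19.2182
Interval: 181.43 ± 19.2182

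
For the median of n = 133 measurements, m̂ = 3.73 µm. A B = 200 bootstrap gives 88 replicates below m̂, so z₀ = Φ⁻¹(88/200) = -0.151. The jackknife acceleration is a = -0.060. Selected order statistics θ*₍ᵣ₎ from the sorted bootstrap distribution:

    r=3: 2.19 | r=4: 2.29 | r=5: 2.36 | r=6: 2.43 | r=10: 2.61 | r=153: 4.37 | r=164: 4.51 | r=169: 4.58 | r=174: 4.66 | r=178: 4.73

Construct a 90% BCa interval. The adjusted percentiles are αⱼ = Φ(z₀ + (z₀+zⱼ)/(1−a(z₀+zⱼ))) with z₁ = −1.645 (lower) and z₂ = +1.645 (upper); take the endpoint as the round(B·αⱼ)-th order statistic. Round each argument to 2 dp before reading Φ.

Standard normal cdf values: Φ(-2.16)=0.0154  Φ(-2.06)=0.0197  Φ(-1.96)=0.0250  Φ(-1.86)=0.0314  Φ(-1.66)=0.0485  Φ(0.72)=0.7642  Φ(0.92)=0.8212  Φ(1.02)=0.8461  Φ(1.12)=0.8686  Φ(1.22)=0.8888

Lower: z₀ + z₁ = -0.151 + (-1.645) = -1.796; 1 − a(z₀+z₁) = 1 − (-0.060)(-1.796) = 0.8922; argument = -0.151 + (-1.796)/0.8922 = -2.1639 → -2.16.
α₁ = Φ(-2.16) = 0.0154; rank = round(200 × 0.0154) = 3; θ*₍3₎ = 2.19.
Upper: z₀ + z₂ = 1.494; 1 − a(z₀+z₂) = 1.0896; argument = 1.2201 → 1.22; α₂ = 0.8888; rank = 178; θ*₍178₎ = 4.73.

(2.19, 4.73)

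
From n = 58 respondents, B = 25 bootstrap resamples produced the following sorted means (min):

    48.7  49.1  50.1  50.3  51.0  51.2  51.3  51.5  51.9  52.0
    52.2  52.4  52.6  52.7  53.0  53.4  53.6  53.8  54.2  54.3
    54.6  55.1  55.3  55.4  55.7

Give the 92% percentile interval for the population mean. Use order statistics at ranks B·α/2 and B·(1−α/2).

(48.7, 55.4)

α = 0.08; lower rank = 25 × 0.040 = 1; upper rank = 25 × 0.960 = 24.
The 1st smallest replicate is 48.7; the 24th is 55.4.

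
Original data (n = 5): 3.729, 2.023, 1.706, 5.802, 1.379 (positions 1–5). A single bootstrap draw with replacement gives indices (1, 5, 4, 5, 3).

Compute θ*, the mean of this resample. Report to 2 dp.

θ* = 2.80

Resample values: 3.729, 1.379, 5.802, 1.379, 1.706.
Mean = (3.729 + 1.379 + 5.802 + 1.379 + 1.706) / 5 = 13.9950 / 5 = 2.80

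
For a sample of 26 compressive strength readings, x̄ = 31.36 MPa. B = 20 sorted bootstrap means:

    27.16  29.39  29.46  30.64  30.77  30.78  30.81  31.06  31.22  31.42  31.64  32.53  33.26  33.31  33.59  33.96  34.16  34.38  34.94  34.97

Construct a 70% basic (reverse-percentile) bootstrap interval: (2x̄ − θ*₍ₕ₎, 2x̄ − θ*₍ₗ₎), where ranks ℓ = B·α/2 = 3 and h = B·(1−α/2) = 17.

Percentile endpoints at ranks 3 and 17: θ*₍3₎ = 29.46, θ*₍17₎ = 34.16.
Basic interval reflects these around x̄:
  lower = 2 × 31.36 − 34.16 = 28.56
  upper = 2 × 31.36 − 29.46 = 33.26

(28.56, 33.26)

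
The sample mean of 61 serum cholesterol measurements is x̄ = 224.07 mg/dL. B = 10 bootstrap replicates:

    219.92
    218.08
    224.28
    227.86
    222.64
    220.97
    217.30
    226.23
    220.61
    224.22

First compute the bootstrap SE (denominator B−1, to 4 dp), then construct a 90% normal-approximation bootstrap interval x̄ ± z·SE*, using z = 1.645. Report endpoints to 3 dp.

(218.395, 229.745)

Mean of replicates = 222.2110; sum of squared deviations = 107.0995; SE* = √(107.0995/9) = 3.4496
Margin = 1.645 × 3.4496 = 5.6746
Interval: 224.07 ± 5.6746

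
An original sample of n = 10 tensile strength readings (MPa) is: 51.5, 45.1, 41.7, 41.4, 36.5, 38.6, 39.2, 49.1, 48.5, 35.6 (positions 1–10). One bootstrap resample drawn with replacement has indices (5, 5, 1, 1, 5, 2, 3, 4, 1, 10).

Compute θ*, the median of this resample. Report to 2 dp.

Resample values: 36.5, 36.5, 51.5, 51.5, 36.5, 45.1, 41.7, 41.4, 51.5, 35.6.
Sorted: 35.6, 36.5, 36.5, 36.5, 41.4, 41.7, 45.1, 51.5, 51.5, 51.5
Median = average of the two middle values = 41.55

θ* = 41.55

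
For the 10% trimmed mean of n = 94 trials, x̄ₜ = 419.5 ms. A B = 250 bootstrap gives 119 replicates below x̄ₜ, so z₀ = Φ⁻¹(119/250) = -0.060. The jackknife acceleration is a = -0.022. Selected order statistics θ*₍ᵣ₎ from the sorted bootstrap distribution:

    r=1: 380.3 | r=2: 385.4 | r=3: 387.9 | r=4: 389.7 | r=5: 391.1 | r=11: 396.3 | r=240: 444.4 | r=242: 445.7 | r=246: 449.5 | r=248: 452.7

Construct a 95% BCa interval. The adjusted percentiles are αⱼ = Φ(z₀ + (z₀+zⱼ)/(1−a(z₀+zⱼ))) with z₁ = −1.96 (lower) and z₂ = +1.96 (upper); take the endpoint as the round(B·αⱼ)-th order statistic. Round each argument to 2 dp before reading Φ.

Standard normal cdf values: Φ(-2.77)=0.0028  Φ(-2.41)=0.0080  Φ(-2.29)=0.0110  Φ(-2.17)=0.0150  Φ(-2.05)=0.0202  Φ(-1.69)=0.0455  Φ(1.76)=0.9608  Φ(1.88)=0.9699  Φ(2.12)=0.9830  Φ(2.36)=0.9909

Lower: z₀ + z₁ = -0.060 + (-1.960) = -2.020; 1 − a(z₀+z₁) = 1 − (-0.022)(-2.020) = 0.9556; argument = -0.060 + (-2.020)/0.9556 = -2.1739 → -2.17.
α₁ = Φ(-2.17) = 0.0150; rank = round(250 × 0.0150) = 4; θ*₍4₎ = 389.7.
Upper: z₀ + z₂ = 1.900; 1 − a(z₀+z₂) = 1.0418; argument = 1.7638 → 1.76; α₂ = 0.9608; rank = 240; θ*₍240₎ = 444.4.

(389.7, 444.4)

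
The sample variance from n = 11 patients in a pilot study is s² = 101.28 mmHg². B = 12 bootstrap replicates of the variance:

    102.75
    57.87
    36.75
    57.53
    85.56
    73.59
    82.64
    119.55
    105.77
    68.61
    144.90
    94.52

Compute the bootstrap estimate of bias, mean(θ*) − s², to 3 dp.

bias = −15.443

mean(θ*) = (102.75 + 57.87 + 36.75 + 57.53 + 85.56 + 73.59 + 82.64 + 119.55 + 105.77 + 68.61 + 144.90 + 94.52) / 12 = 85.8367
bias = 85.8367 − 101.28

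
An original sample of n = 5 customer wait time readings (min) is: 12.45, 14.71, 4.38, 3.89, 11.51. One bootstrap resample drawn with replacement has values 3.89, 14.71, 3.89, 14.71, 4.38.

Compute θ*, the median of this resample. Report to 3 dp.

θ* = 4.380

Sorted: 3.89, 3.89, 4.38, 14.71, 14.71
Median = middle value = 4.380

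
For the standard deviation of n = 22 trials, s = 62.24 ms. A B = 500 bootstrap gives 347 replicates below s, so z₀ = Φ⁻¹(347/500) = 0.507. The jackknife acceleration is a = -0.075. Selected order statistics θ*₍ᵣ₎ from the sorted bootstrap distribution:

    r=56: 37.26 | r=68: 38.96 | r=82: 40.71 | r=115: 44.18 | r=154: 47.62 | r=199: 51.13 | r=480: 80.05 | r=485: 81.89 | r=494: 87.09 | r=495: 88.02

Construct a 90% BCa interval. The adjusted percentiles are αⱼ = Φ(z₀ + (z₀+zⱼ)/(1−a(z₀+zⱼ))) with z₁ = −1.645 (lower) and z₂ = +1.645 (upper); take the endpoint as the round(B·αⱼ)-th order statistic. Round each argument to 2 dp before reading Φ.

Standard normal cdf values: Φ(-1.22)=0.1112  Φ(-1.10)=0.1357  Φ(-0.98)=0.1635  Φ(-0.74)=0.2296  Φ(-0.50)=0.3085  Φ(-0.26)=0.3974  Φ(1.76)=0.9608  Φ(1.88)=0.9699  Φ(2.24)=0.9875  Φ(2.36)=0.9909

Lower: z₀ + z₁ = 0.507 + (-1.645) = -1.138; 1 − a(z₀+z₁) = 1 − (-0.075)(-1.138) = 0.9146; argument = 0.507 + (-1.138)/0.9146 = -0.7372 → -0.74.
α₁ = Φ(-0.74) = 0.2296; rank = round(500 × 0.2296) = 115; θ*₍115₎ = 44.18.
Upper: z₀ + z₂ = 2.152; 1 − a(z₀+z₂) = 1.1614; argument = 2.3599 → 2.36; α₂ = 0.9909; rank = 495; θ*₍495₎ = 88.02.

(44.18, 88.02)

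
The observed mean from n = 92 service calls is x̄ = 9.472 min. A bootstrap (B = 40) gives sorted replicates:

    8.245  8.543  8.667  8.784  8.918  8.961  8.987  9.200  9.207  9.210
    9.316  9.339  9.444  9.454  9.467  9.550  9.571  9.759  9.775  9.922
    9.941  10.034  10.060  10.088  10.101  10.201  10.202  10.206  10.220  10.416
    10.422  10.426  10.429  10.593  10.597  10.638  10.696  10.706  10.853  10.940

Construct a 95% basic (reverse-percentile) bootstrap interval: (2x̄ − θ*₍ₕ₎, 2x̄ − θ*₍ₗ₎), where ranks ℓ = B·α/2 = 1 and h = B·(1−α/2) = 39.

(8.091, 10.699)

Percentile endpoints at ranks 1 and 39: θ*₍1₎ = 8.245, θ*₍39₎ = 10.853.
Basic interval reflects these around x̄:
  lower = 2 × 9.472 − 10.853 = 8.091
  upper = 2 × 9.472 − 8.245 = 10.699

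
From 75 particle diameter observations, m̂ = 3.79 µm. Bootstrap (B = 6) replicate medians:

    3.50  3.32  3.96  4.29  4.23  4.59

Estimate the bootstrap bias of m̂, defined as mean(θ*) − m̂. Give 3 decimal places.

mean(θ*) = (3.50 + 3.32 + 3.96 + 4.29 + 4.23 + 4.59) / 6 = 3.9817
bias = 3.9817 − 3.79

bias = +0.192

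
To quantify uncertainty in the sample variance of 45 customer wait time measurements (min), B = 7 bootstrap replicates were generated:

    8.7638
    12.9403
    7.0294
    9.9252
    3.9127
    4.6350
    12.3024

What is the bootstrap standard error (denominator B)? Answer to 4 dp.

SE* = 3.2606

Bootstrap SE is the standard deviation of the 7 replicate variances.
Mean of replicates: (8.7638 + 12.9403 + 7.0294 + 9.9252 + 3.9127 + 4.6350 + 12.3024) / 7 = 59.50880 / 7 = 8.50126
Sum of squared deviations: (+0.26254)² + (+4.43904)² + (−1.47186)² + (+1.42394)² + (−4.58856)² + (−3.86626)² + (+3.80114)² = 74.41949
Variance = 74.41949 / 7 = 10.63136
SE* = √10.63136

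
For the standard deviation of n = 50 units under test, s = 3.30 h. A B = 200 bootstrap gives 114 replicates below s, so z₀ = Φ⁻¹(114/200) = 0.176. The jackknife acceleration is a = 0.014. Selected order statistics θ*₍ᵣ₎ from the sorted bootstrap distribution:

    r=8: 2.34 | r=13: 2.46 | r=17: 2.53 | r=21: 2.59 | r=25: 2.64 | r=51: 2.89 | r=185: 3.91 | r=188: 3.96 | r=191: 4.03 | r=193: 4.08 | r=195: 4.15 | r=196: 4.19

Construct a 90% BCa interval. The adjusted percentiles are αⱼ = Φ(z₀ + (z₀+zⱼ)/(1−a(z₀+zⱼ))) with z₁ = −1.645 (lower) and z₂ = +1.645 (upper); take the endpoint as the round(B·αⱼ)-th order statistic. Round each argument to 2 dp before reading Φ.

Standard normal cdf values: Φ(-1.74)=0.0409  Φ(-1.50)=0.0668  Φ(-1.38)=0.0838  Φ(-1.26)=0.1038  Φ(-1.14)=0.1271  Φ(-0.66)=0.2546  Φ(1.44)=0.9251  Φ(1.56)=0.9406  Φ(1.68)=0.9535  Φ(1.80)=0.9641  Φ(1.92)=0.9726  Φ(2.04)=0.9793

(2.59, 4.19)

Lower: z₀ + z₁ = 0.176 + (-1.645) = -1.469; 1 − a(z₀+z₁) = 1 − (0.014)(-1.469) = 1.0206; argument = 0.176 + (-1.469)/1.0206 = -1.2634 → -1.26.
α₁ = Φ(-1.26) = 0.1038; rank = round(200 × 0.1038) = 21; θ*₍21₎ = 2.59.
Upper: z₀ + z₂ = 1.821; 1 − a(z₀+z₂) = 0.9745; argument = 2.0446 → 2.04; α₂ = 0.9793; rank = 196; θ*₍196₎ = 4.19.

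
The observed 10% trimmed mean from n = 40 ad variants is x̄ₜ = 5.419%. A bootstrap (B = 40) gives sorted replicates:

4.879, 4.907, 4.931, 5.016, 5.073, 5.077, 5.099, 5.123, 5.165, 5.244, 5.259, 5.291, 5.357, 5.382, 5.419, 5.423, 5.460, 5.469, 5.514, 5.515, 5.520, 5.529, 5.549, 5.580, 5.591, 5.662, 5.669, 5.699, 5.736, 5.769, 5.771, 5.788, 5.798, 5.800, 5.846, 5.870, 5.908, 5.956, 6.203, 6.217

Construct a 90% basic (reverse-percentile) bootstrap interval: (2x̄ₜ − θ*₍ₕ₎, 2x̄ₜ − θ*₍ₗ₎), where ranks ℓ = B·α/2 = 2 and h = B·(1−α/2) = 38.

Percentile endpoints at ranks 2 and 38: θ*₍2₎ = 4.907, θ*₍38₎ = 5.956.
Basic interval reflects these around x̄ₜ:
  lower = 2 × 5.419 − 5.956 = 4.882
  upper = 2 × 5.419 − 4.907 = 5.931

(4.882, 5.931)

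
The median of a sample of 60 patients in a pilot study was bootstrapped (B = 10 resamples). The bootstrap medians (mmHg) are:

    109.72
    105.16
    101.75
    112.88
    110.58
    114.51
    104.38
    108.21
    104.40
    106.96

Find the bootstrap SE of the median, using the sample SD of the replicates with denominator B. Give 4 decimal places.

SE* = 3.8719

Bootstrap SE is the standard deviation of the 10 replicate medians.
Mean of replicates: (109.72 + 105.16 + 101.75 + 112.88 + 110.58 + 114.51 + 104.38 + 108.21 + 104.40 + 106.96) / 10 = 1078.55000 / 10 = 107.85500
Sum of squared deviations: (+1.86500)² + (−2.69500)² + (−6.10500)² + (+5.02500)² + (+2.72500)² + (+6.65500)² + (−3.47500)² + (+0.35500)² + (−3.45500)² + (−0.89500)² = 149.91725
Variance = 149.91725 / 10 = 14.99173
SE* = √14.99173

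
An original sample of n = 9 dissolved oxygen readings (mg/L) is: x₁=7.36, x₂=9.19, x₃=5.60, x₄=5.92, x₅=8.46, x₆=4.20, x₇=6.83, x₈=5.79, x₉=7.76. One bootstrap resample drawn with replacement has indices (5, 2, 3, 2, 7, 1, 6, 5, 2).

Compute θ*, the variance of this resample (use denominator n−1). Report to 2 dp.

θ* = 3.16

Resample values: 8.46, 9.19, 5.60, 9.19, 6.83, 7.36, 4.20, 8.46, 9.19.
Mean = 7.6089; sum of squared deviations = 25.2733
s² = 25.2733 / 8 = 3.1592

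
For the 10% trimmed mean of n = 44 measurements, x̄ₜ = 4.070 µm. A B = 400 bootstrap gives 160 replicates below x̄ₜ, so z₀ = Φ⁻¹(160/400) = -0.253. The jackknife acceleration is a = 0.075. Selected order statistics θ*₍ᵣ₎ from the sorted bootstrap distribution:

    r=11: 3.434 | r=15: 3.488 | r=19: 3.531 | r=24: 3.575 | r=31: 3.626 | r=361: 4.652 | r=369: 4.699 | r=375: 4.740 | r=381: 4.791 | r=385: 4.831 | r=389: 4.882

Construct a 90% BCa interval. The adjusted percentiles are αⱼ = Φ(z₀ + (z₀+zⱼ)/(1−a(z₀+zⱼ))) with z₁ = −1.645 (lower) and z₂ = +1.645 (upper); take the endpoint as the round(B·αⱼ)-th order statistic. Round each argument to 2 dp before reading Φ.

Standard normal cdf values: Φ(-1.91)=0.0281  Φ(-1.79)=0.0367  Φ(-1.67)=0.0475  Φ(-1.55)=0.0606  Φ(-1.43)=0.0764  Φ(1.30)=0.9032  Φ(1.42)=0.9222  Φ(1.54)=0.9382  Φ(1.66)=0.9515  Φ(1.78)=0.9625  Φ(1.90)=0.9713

(3.434, 4.652)

Lower: z₀ + z₁ = -0.253 + (-1.645) = -1.898; 1 − a(z₀+z₁) = 1 − (0.075)(-1.898) = 1.1423; argument = -0.253 + (-1.898)/1.1423 = -1.9145 → -1.91.
α₁ = Φ(-1.91) = 0.0281; rank = round(400 × 0.0281) = 11; θ*₍11₎ = 3.434.
Upper: z₀ + z₂ = 1.392; 1 − a(z₀+z₂) = 0.8956; argument = 1.3013 → 1.30; α₂ = 0.9032; rank = 361; θ*₍361₎ = 4.652.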